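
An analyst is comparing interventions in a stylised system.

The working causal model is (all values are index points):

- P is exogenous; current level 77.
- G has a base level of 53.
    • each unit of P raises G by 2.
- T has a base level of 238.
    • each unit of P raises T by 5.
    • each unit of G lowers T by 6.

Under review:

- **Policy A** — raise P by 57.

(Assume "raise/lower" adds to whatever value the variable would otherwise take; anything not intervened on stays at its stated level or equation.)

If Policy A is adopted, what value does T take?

-1018

Policy A (P + 57):
  P = 77 + 57 = 134
  G = 53 + 2·134 = 321
  T = 238 + 5·134 − 6·321 = -1018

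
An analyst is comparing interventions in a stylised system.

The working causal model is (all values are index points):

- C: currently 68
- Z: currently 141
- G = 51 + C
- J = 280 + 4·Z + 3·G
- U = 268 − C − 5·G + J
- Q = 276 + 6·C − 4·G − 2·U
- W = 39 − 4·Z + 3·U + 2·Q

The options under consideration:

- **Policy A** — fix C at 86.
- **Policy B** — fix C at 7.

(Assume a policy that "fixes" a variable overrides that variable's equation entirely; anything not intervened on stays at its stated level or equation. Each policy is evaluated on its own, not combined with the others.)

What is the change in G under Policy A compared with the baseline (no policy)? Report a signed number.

Baseline:
  C = 68
  G = 51 + 68 = 119
Policy A (C := 86):
  C = 86
  G = 51 + 86 = 137
Change in G: 137 − 119 = 18

18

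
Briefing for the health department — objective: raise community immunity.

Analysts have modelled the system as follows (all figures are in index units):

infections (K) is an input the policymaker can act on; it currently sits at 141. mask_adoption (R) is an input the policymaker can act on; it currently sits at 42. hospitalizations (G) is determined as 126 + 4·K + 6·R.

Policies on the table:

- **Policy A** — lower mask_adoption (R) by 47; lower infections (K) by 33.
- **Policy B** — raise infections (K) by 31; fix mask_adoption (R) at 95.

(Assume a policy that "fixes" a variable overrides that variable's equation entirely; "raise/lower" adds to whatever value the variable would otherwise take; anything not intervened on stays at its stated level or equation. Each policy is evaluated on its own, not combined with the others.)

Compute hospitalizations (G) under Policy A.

528

Policy A (R − 47, K − 33):
  K = 141 − 33 = 108
  R = 42 − 47 = -5
  G = 126 + 4·108 + 6·(-5) = 528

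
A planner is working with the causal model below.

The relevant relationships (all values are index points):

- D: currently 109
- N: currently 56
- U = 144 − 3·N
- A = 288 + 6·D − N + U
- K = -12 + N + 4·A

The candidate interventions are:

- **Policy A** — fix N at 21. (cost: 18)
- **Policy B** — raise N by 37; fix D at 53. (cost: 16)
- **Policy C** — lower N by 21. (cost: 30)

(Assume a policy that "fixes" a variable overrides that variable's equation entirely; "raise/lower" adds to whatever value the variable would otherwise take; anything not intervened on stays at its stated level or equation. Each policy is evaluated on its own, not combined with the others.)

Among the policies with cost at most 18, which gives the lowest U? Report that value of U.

-135

Policy A (N := 21):
  N = 21
  U = 144 − 3·21 = 81
Policy B (N + 37, D := 53):
  N = 56 + 37 = 93
  U = 144 − 3·93 = -135
Comparing — Policy A: U=81, Policy B: U=-135. Lowest is -135 (Policy B).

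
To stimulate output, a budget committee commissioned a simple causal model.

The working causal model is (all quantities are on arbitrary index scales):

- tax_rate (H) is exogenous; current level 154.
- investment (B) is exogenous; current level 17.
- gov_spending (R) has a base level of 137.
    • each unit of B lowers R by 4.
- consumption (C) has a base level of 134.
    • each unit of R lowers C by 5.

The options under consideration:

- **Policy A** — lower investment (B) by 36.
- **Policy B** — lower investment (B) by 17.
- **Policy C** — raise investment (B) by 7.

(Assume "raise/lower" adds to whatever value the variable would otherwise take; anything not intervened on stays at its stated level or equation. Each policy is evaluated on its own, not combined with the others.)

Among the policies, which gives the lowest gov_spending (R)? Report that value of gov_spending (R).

Policy A (B − 36):
  B = 17 − 36 = -19
  R = 137 − 4·(-19) = 213
Policy B (B − 17):
  B = 17 − 17 = 0
  R = 137 − 4·0 = 137
Policy C (B + 7):
  B = 17 + 7 = 24
  R = 137 − 4·24 = 41
Comparing — Policy A: R=213, Policy B: R=137, Policy C: R=41. Lowest is 41 (Policy C).

41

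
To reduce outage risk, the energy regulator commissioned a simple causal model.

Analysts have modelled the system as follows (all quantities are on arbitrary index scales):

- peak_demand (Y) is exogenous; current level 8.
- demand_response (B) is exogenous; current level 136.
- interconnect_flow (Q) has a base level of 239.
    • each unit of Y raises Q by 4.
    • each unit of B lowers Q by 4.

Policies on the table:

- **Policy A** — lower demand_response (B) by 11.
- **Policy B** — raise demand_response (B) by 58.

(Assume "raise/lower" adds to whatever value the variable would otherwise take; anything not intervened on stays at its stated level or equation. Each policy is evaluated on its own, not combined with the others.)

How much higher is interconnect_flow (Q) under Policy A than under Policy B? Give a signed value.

Policy A (B − 11):
  Y = 8
  B = 136 − 11 = 125
  Q = 239 + 4·8 − 4·125 = -229
Policy B (B + 58):
  Y = 8
  B = 136 + 58 = 194
  Q = 239 + 4·8 − 4·194 = -505
Q: -229 − (-505) = 276

276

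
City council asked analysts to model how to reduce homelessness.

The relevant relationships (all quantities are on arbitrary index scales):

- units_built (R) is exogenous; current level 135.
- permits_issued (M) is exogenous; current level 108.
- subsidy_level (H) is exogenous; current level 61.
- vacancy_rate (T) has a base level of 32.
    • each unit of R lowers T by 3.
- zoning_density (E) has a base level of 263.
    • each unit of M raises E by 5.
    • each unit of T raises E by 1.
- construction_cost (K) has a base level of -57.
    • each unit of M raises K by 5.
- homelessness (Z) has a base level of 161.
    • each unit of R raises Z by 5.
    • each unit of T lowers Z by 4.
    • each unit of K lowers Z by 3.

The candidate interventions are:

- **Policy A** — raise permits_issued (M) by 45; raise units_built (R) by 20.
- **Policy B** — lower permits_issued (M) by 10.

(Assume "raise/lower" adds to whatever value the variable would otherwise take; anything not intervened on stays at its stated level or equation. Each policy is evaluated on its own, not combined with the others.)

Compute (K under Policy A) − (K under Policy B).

Policy A (M + 45, R + 20):
  M = 108 + 45 = 153
  K = -57 + 5·153 = 708
Policy B (M − 10):
  M = 108 − 10 = 98
  K = -57 + 5·98 = 433
K: 708 − 433 = 275

275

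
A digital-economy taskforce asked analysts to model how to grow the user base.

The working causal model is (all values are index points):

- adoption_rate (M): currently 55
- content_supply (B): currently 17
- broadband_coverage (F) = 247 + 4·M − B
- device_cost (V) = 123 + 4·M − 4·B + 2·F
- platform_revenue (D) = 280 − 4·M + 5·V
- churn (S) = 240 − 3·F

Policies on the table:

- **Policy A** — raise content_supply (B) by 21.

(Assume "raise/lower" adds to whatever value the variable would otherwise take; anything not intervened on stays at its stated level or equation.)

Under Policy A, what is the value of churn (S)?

Policy A (B + 21):
  M = 55
  B = 17 + 21 = 38
  F = 247 + 4·55 − 38 = 429
  S = 240 − 3·429 = -1047

-1047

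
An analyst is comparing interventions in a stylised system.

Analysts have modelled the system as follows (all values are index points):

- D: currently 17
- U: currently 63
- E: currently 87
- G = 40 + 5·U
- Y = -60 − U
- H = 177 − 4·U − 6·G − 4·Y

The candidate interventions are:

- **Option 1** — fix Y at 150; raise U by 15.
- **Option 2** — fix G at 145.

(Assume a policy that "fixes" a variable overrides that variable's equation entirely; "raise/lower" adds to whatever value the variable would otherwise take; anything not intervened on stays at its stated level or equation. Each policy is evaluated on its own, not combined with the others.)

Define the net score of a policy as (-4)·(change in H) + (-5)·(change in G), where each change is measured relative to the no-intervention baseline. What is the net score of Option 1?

Baseline:
  U = 63
  G = 40 + 5·63 = 355
  Y = -60 − 63 = -123
  H = 177 − 4·63 − 6·355 − 4·(-123) = -1713
Option 1 (Y := 150, U + 15):
  U = 63 + 15 = 78
  G = 40 + 5·78 = 430
  Y = 150
  H = 177 − 4·78 − 6·430 − 4·150 = -3315
ΔH = -3315 − (-1713) = -1602; ΔG = 430 − 355 = 75
Score = (-4)·(-1602) + (-5)·75 = 6033

6033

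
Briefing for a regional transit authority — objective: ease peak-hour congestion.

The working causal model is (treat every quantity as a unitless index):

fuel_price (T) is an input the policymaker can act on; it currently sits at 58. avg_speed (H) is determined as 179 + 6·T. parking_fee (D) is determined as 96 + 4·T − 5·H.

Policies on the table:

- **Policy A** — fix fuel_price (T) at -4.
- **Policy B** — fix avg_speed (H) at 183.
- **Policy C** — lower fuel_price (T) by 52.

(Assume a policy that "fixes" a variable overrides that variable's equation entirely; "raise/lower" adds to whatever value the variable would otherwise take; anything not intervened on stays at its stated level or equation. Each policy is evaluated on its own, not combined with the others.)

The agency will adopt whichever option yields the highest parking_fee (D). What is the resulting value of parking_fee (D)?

Policy A (T := -4):
  T = -4
  H = 179 + 6·(-4) = 155
  D = 96 + 4·(-4) − 5·155 = -695
Policy B (H := 183):
  T = 58
  H = 183
  D = 96 + 4·58 − 5·183 = -587
Policy C (T − 52):
  T = 58 − 52 = 6
  H = 179 + 6·6 = 215
  D = 96 + 4·6 − 5·215 = -955
Comparing — Policy A: D=-695, Policy B: D=-587, Policy C: D=-955. Highest is -587 (Policy B).

-587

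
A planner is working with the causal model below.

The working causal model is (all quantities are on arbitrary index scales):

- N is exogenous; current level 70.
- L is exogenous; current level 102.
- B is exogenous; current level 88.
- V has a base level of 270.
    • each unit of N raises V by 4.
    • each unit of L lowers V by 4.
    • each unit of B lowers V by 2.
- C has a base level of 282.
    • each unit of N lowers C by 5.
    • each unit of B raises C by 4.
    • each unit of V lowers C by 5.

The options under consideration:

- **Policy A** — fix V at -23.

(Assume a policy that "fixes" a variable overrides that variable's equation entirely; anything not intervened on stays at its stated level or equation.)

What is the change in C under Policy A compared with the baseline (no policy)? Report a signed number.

Baseline:
  N = 70
  L = 102
  B = 88
  V = 270 + 4·70 − 4·102 − 2·88 = -34
  C = 282 − 5·70 + 4·88 − 5·(-34) = 454
Policy A (V := -23):
  N = 70
  L = 102
  B = 88
  V = -23
  C = 282 − 5·70 + 4·88 − 5·(-23) = 399
Change in C: 399 − 454 = -55

-55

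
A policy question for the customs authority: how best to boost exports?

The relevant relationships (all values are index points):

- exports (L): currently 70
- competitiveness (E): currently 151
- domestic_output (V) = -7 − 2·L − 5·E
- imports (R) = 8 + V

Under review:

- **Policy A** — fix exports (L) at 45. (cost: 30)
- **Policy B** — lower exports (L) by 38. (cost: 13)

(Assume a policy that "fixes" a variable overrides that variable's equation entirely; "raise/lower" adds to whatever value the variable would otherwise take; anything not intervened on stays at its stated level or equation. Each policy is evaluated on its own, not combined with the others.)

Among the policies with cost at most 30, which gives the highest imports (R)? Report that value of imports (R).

-818

Policy A (L := 45):
  L = 45
  E = 151
  V = -7 − 2·45 − 5·151 = -852
  R = 8 + (-852) = -844
Policy B (L − 38):
  L = 70 − 38 = 32
  E = 151
  V = -7 − 2·32 − 5·151 = -826
  R = 8 + (-826) = -818
Comparing — Policy A: R=-844, Policy B: R=-818. Highest is -818 (Policy B).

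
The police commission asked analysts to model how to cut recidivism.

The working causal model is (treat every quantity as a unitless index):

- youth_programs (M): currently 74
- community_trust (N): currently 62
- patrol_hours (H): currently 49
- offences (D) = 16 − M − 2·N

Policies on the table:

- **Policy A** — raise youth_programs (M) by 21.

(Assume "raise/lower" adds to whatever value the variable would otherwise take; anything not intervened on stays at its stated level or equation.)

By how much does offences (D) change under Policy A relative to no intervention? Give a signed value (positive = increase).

-21

Baseline:
  M = 74
  N = 62
  D = 16 − 74 − 2·62 = -182
Policy A (M + 21):
  M = 74 + 21 = 95
  N = 62
  D = 16 − 95 − 2·62 = -203
Change in D: -203 − (-182) = -21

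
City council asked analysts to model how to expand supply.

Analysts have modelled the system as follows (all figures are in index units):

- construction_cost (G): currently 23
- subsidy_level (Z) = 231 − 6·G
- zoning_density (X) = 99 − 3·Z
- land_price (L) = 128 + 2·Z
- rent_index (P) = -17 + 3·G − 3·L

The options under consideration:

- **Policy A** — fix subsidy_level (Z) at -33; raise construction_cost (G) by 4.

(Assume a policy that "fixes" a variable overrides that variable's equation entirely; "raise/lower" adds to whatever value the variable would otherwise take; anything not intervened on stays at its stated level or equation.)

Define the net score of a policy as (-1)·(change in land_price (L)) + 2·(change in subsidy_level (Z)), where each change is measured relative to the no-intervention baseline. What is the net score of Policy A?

0

Baseline:
  G = 23
  Z = 231 − 6·23 = 93
  L = 128 + 2·93 = 314
Policy A (Z := -33, G + 4):
  G = 23 + 4 = 27
  Z = -33
  L = 128 + 2·(-33) = 62
ΔL = 62 − 314 = -252; ΔZ = -33 − 93 = -126
Score = (-1)·(-252) + 2·(-126) = 0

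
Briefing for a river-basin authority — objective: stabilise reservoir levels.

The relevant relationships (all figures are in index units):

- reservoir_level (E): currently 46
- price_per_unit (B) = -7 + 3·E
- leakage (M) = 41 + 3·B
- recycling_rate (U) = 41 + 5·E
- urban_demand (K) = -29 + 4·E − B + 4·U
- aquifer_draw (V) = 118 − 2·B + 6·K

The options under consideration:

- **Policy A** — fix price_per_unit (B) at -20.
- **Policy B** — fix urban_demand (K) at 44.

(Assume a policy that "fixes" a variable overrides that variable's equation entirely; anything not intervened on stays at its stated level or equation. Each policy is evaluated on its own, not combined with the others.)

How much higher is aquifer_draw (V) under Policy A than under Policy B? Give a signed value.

Policy A (B := -20):
  E = 46
  B = -20
  U = 41 + 5·46 = 271
  K = -29 + 4·46 − (-20) + 4·271 = 1259
  V = 118 − 2·(-20) + 6·1259 = 7712
Policy B (K := 44):
  E = 46
  B = -7 + 3·46 = 131
  U = 41 + 5·46 = 271
  K = 44
  V = 118 − 2·131 + 6·44 = 120
V: 7712 − 120 = 7592

7592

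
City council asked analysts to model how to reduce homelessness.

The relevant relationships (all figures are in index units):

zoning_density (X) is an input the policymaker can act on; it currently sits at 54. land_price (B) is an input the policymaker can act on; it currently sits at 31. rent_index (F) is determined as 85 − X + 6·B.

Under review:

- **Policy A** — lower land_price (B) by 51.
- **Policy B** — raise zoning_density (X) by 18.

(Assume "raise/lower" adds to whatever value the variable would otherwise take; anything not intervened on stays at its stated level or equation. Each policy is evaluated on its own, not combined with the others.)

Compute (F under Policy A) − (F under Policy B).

-288

Policy A (B − 51):
  X = 54
  B = 31 − 51 = -20
  F = 85 − 54 + 6·(-20) = -89
Policy B (X + 18):
  X = 54 + 18 = 72
  B = 31
  F = 85 − 72 + 6·31 = 199
F: -89 − 199 = -288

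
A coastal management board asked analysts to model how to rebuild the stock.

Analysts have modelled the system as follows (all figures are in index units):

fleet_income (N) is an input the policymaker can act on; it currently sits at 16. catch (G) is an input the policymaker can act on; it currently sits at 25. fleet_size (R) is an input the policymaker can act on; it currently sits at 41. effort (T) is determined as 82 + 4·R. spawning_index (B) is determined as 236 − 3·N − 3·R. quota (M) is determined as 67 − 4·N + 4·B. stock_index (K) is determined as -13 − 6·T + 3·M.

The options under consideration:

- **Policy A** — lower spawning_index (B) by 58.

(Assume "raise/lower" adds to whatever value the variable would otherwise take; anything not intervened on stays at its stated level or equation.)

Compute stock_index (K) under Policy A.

-1396

Policy A (B − 58):
  N = 16
  R = 41
  T = 82 + 4·41 = 246
  B = 236 − 3·16 − 3·41 (−58 from intervention) = 7
  M = 67 − 4·16 + 4·7 = 31
  K = -13 − 6·246 + 3·31 = -1396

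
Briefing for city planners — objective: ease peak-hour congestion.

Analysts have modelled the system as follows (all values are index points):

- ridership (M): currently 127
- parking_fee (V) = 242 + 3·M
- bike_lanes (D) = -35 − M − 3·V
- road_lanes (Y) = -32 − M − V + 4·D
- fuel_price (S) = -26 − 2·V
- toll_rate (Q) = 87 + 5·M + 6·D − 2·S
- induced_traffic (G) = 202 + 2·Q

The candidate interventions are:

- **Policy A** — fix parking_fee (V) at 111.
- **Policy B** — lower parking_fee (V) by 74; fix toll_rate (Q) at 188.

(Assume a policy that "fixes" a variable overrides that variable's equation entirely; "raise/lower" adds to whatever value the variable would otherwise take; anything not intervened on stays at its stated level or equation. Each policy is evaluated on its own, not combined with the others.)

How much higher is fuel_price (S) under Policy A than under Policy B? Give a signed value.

876

Policy A (V := 111):
  M = 127
  V = 111
  S = -26 − 2·111 = -248
Policy B (V − 74, Q := 188):
  M = 127
  V = 242 + 3·127 (−74 from intervention) = 549
  S = -26 − 2·549 = -1124
S: -248 − (-1124) = 876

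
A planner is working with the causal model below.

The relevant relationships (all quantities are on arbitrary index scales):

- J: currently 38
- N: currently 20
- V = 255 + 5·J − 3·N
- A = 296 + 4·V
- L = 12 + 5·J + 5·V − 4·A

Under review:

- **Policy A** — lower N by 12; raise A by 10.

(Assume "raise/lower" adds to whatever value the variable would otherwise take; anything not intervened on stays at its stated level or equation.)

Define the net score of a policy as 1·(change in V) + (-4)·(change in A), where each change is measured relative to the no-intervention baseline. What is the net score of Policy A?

-580

Baseline:
  J = 38
  N = 20
  V = 255 + 5·38 − 3·20 = 385
  A = 296 + 4·385 = 1836
Policy A (N − 12, A + 10):
  J = 38
  N = 20 − 12 = 8
  V = 255 + 5·38 − 3·8 = 421
  A = 296 + 4·421 (+10 from intervention) = 1990
ΔV = 421 − 385 = 36; ΔA = 1990 − 1836 = 154
Score = 1·36 + (-4)·154 = -580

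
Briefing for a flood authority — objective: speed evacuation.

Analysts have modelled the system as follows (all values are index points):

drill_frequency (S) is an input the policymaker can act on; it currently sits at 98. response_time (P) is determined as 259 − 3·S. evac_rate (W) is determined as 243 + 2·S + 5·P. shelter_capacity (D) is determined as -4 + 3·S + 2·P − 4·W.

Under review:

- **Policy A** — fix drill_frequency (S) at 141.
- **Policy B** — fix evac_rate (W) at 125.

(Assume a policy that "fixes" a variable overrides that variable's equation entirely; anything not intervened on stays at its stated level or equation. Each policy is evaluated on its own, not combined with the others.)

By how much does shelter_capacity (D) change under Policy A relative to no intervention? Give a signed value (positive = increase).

Baseline:
  S = 98
  P = 259 − 3·98 = -35
  W = 243 + 2·98 + 5·(-35) = 264
  D = -4 + 3·98 + 2·(-35) − 4·264 = -836
Policy A (S := 141):
  S = 141
  P = 259 − 3·141 = -164
  W = 243 + 2·141 + 5·(-164) = -295
  D = -4 + 3·141 + 2·(-164) − 4·(-295) = 1271
Change in D: 1271 − (-836) = 2107

2107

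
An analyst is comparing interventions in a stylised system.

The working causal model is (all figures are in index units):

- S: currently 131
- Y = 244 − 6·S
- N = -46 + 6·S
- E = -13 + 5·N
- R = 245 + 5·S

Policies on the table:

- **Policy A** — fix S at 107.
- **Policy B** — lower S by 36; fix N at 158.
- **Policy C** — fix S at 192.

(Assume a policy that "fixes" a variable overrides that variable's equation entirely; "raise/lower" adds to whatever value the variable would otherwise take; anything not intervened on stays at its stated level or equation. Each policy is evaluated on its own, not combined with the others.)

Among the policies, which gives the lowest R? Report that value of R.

720

Policy A (S := 107):
  S = 107
  R = 245 + 5·107 = 780
Policy B (S − 36, N := 158):
  S = 131 − 36 = 95
  R = 245 + 5·95 = 720
Policy C (S := 192):
  S = 192
  R = 245 + 5·192 = 1205
Comparing — Policy A: R=780, Policy B: R=720, Policy C: R=1205. Lowest is 720 (Policy B).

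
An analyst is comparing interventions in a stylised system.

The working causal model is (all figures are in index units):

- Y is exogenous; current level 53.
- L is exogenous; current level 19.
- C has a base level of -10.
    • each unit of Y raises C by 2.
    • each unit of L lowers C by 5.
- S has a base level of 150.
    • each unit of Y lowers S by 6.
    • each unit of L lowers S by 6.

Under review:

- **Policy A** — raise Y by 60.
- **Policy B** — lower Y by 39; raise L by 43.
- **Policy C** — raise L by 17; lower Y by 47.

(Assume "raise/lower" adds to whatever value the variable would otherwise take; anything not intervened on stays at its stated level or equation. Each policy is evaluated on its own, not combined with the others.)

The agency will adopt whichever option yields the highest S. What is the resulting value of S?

Policy A (Y + 60):
  Y = 53 + 60 = 113
  L = 19
  S = 150 − 6·113 − 6·19 = -642
Policy B (Y − 39, L + 43):
  Y = 53 − 39 = 14
  L = 19 + 43 = 62
  S = 150 − 6·14 − 6·62 = -306
Policy C (L + 17, Y − 47):
  Y = 53 − 47 = 6
  L = 19 + 17 = 36
  S = 150 − 6·6 − 6·36 = -102
Comparing — Policy A: S=-642, Policy B: S=-306, Policy C: S=-102. Highest is -102 (Policy C).

-102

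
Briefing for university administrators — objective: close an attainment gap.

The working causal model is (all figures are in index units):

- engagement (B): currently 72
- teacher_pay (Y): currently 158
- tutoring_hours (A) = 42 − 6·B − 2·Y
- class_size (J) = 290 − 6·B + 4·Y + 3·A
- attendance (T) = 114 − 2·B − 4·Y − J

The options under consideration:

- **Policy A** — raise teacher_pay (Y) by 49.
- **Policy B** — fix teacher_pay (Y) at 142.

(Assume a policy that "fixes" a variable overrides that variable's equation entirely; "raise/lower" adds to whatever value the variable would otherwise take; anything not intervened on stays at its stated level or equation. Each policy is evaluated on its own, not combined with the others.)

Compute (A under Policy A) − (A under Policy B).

-130

Policy A (Y + 49):
  B = 72
  Y = 158 + 49 = 207
  A = 42 − 6·72 − 2·207 = -804
Policy B (Y := 142):
  B = 72
  Y = 142
  A = 42 − 6·72 − 2·142 = -674
A: -804 − (-674) = -130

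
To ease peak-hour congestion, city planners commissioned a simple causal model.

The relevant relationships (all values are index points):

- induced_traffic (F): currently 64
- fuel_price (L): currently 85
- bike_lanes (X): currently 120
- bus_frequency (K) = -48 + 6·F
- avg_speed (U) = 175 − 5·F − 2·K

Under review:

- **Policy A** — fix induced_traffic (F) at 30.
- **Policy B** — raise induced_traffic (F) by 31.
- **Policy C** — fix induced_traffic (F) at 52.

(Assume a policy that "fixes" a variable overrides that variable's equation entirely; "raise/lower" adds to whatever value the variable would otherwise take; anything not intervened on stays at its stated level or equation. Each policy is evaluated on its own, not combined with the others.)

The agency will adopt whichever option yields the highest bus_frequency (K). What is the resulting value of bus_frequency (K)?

522

Policy A (F := 30):
  F = 30
  K = -48 + 6·30 = 132
Policy B (F + 31):
  F = 64 + 31 = 95
  K = -48 + 6·95 = 522
Policy C (F := 52):
  F = 52
  K = -48 + 6·52 = 264
Comparing — Policy A: K=132, Policy B: K=522, Policy C: K=264. Highest is 522 (Policy B).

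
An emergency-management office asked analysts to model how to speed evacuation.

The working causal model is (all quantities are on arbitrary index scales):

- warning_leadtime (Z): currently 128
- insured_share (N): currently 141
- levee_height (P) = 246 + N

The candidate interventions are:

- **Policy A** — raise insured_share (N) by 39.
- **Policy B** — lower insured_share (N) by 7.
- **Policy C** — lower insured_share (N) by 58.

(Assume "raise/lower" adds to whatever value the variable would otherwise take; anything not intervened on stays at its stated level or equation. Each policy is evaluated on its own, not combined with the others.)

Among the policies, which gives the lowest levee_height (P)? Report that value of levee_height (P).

Policy A (N + 39):
  N = 141 + 39 = 180
  P = 246 + 180 = 426
Policy B (N − 7):
  N = 141 − 7 = 134
  P = 246 + 134 = 380
Policy C (N − 58):
  N = 141 − 58 = 83
  P = 246 + 83 = 329
Comparing — Policy A: P=426, Policy B: P=380, Policy C: P=329. Lowest is 329 (Policy C).

329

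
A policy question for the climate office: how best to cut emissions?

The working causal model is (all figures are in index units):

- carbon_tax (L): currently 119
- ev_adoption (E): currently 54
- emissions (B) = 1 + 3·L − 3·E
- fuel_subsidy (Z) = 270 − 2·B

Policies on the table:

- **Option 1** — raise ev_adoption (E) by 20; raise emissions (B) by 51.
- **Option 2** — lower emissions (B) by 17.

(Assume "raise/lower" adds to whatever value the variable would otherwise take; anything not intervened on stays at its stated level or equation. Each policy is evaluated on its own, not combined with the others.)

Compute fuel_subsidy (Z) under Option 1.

Option 1 (E + 20, B + 51):
  L = 119
  E = 54 + 20 = 74
  B = 1 + 3·119 − 3·74 (+51 from intervention) = 187
  Z = 270 − 2·187 = -104

-104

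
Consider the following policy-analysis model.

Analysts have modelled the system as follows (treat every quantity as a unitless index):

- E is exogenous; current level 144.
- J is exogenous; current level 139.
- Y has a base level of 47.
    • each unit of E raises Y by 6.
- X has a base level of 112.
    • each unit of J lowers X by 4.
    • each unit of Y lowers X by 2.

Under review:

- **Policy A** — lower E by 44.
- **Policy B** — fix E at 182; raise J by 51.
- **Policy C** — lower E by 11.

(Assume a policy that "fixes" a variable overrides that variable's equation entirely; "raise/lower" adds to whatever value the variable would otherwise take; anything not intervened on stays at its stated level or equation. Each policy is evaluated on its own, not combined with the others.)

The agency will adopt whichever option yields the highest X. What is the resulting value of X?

Policy A (E − 44):
  E = 144 − 44 = 100
  J = 139
  Y = 47 + 6·100 = 647
  X = 112 − 4·139 − 2·647 = -1738
Policy B (E := 182, J + 51):
  E = 182
  J = 139 + 51 = 190
  Y = 47 + 6·182 = 1139
  X = 112 − 4·190 − 2·1139 = -2926
Policy C (E − 11):
  E = 144 − 11 = 133
  J = 139
  Y = 47 + 6·133 = 845
  X = 112 − 4·139 − 2·845 = -2134
Comparing — Policy A: X=-1738, Policy B: X=-2926, Policy C: X=-2134. Highest is -1738 (Policy A).

-1738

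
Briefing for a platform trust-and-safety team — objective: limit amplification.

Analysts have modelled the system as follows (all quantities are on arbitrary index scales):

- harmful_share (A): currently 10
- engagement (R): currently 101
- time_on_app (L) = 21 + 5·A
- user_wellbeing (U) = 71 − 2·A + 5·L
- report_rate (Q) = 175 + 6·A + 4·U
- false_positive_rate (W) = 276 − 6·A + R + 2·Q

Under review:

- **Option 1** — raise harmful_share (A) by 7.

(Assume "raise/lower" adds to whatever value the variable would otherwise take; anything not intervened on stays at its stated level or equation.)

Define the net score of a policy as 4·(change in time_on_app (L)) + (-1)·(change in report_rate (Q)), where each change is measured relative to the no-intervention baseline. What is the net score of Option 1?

-546

Baseline:
  A = 10
  L = 21 + 5·10 = 71
  U = 71 − 2·10 + 5·71 = 406
  Q = 175 + 6·10 + 4·406 = 1859
Option 1 (A + 7):
  A = 10 + 7 = 17
  L = 21 + 5·17 = 106
  U = 71 − 2·17 + 5·106 = 567
  Q = 175 + 6·17 + 4·567 = 2545
ΔL = 106 − 71 = 35; ΔQ = 2545 − 1859 = 686
Score = 4·35 + (-1)·686 = -546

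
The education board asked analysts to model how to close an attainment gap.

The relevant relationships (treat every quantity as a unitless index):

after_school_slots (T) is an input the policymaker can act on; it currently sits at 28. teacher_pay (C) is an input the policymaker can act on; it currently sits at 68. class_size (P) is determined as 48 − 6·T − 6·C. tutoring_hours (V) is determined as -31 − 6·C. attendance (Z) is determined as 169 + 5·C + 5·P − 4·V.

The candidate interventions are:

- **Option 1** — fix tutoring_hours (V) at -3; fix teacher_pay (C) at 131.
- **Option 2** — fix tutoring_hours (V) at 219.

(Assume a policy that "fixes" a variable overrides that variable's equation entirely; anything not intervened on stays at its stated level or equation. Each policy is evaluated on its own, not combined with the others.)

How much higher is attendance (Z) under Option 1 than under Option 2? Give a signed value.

Option 1 (V := -3, C := 131):
  T = 28
  C = 131
  P = 48 − 6·28 − 6·131 = -906
  V = -3
  Z = 169 + 5·131 + 5·(-906) − 4·(-3) = -3694
Option 2 (V := 219):
  T = 28
  C = 68
  P = 48 − 6·28 − 6·68 = -528
  V = 219
  Z = 169 + 5·68 + 5·(-528) − 4·219 = -3007
Z: -3694 − (-3007) = -687

-687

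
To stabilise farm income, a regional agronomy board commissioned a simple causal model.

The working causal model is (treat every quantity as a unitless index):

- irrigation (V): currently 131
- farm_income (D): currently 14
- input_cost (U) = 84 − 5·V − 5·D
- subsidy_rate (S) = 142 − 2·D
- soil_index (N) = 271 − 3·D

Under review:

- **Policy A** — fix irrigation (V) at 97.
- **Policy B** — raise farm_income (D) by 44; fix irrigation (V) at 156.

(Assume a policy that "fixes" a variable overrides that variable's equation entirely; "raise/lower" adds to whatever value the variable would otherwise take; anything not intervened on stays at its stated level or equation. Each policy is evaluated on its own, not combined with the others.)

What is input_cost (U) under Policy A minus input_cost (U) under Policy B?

Policy A (V := 97):
  V = 97
  D = 14
  U = 84 − 5·97 − 5·14 = -471
Policy B (D + 44, V := 156):
  V = 156
  D = 14 + 44 = 58
  U = 84 − 5·156 − 5·58 = -986
U: -471 − (-986) = 515

515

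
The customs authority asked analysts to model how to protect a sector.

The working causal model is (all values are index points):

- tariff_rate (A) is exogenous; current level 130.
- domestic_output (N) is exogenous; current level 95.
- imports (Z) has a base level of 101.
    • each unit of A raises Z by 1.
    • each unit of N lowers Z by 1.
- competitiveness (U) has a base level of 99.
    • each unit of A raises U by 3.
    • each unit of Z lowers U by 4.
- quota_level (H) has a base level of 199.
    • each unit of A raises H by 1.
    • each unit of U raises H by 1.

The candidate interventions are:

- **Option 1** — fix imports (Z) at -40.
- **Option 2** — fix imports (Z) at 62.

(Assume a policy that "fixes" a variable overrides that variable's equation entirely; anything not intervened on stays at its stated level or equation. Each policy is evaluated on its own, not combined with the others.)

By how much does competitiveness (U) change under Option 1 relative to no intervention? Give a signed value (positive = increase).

704

Baseline:
  A = 130
  N = 95
  Z = 101 + 130 − 95 = 136
  U = 99 + 3·130 − 4·136 = -55
Option 1 (Z := -40):
  A = 130
  N = 95
  Z = -40
  U = 99 + 3·130 − 4·(-40) = 649
Change in U: 649 − (-55) = 704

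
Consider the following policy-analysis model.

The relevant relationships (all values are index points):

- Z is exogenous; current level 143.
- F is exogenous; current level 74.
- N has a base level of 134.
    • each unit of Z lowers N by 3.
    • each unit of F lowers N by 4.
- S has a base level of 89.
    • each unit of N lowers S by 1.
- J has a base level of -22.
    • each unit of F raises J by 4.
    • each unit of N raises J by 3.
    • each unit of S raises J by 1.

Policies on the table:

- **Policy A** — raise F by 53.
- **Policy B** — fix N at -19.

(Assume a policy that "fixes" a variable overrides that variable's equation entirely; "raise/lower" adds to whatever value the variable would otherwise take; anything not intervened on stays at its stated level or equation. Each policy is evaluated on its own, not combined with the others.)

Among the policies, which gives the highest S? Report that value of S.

Policy A (F + 53):
  Z = 143
  F = 74 + 53 = 127
  N = 134 − 3·143 − 4·127 = -803
  S = 89 − (-803) = 892
Policy B (N := -19):
  Z = 143
  F = 74
  N = -19
  S = 89 − (-19) = 108
Comparing — Policy A: S=892, Policy B: S=108. Highest is 892 (Policy A).

892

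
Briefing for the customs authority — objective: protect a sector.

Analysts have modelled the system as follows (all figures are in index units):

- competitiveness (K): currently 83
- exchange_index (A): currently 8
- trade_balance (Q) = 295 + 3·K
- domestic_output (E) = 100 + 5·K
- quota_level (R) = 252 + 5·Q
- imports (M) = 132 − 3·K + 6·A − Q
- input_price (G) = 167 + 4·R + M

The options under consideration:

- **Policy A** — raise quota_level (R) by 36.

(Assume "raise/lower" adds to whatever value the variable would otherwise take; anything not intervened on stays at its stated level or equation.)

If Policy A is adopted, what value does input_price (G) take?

11586

Policy A (R + 36):
  K = 83
  A = 8
  Q = 295 + 3·83 = 544
  R = 252 + 5·544 (+36 from intervention) = 3008
  M = 132 − 3·83 + 6·8 − 544 = -613
  G = 167 + 4·3008 + (-613) = 11586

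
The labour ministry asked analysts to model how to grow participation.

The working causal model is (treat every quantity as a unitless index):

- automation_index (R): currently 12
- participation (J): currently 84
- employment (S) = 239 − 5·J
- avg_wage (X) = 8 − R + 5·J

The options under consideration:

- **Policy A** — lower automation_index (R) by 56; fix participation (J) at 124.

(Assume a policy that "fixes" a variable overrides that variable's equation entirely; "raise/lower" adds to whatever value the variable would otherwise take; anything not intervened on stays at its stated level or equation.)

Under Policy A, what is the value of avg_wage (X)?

Policy A (R − 56, J := 124):
  R = 12 − 56 = -44
  J = 124
  X = 8 − (-44) + 5·124 = 672

672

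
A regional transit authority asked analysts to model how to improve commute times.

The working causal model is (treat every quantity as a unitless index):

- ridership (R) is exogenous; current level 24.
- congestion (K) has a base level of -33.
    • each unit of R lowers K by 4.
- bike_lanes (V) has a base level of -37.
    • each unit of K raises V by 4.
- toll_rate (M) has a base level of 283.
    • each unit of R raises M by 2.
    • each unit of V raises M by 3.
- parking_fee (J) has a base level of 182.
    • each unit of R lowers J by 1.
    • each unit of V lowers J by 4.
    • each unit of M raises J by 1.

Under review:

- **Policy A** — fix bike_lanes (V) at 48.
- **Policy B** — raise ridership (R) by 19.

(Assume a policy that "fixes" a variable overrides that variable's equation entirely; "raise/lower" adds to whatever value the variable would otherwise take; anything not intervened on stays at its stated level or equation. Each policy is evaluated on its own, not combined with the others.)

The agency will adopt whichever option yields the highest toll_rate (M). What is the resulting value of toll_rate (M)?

475

Policy A (V := 48):
  R = 24
  K = -33 − 4·24 = -129
  V = 48
  M = 283 + 2·24 + 3·48 = 475
Policy B (R + 19):
  R = 24 + 19 = 43
  K = -33 − 4·43 = -205
  V = -37 + 4·(-205) = -857
  M = 283 + 2·43 + 3·(-857) = -2202
Comparing — Policy A: M=475, Policy B: M=-2202. Highest is 475 (Policy A).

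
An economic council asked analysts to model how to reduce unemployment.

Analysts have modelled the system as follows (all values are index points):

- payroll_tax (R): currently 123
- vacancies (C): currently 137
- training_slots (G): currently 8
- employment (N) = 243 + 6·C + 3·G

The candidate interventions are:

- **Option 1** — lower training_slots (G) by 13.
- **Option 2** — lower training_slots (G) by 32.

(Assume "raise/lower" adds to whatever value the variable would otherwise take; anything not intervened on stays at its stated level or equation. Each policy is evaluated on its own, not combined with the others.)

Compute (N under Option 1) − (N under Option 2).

Option 1 (G − 13):
  C = 137
  G = 8 − 13 = -5
  N = 243 + 6·137 + 3·(-5) = 1050
Option 2 (G − 32):
  C = 137
  G = 8 − 32 = -24
  N = 243 + 6·137 + 3·(-24) = 993
N: 1050 − 993 = 57

57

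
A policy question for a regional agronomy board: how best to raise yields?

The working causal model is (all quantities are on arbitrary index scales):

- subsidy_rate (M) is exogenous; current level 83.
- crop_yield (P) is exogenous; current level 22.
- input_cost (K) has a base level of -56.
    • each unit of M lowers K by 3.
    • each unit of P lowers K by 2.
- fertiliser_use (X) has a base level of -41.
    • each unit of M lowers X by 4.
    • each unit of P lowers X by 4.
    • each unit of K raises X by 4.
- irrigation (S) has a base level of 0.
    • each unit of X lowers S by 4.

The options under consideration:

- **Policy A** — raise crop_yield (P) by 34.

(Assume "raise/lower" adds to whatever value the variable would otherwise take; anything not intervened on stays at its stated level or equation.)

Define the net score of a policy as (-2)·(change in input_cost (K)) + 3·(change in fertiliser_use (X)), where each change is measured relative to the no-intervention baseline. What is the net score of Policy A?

Baseline:
  M = 83
  P = 22
  K = -56 − 3·83 − 2·22 = -349
  X = -41 − 4·83 − 4·22 + 4·(-349) = -1857
Policy A (P + 34):
  M = 83
  P = 22 + 34 = 56
  K = -56 − 3·83 − 2·56 = -417
  X = -41 − 4·83 − 4·56 + 4·(-417) = -2265
ΔK = -417 − (-349) = -68; ΔX = -2265 − (-1857) = -408
Score = (-2)·(-68) + 3·(-408) = -1088

-1088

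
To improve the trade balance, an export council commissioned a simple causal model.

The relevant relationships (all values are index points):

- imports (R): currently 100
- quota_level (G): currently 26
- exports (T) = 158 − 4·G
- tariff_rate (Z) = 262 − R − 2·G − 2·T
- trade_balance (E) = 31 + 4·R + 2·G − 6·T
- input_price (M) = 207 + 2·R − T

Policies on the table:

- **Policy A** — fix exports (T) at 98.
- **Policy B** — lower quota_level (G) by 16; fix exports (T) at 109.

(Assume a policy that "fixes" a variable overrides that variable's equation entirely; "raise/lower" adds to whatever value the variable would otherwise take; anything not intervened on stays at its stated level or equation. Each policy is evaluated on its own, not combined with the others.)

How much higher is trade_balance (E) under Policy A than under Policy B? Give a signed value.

Policy A (T := 98):
  R = 100
  G = 26
  T = 98
  E = 31 + 4·100 + 2·26 − 6·98 = -105
Policy B (G − 16, T := 109):
  R = 100
  G = 26 − 16 = 10
  T = 109
  E = 31 + 4·100 + 2·10 − 6·109 = -203
E: -105 − (-203) = 98

98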